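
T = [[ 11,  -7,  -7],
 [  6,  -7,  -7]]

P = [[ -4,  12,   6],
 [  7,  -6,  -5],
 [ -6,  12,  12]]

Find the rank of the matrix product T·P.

2

First compute TP:
[[-51,  90,  17],
 [-31,  30, -13]]
Now row reduce the product.
R2 ← R2 − (31/51)·R1: [0, -420/17, -70/3]
2 nonzero rows, so rank(TP) = 2.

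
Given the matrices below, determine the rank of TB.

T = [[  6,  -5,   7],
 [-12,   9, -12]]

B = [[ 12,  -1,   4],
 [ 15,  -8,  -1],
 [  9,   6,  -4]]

2

First compute TB:
[[ 60,  76,   1],
 [-117, -132,  -9]]
Now row reduce the product.
R2 ← R2 + (39/20)·R1: [0, 81/5, -141/20]
2 nonzero rows, so rank(TB) = 2.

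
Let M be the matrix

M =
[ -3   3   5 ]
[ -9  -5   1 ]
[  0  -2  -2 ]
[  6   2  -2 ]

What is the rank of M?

2

Row reduce to echelon form.
R2 ← R2 − (3)·R1: [0, -14, -14]
R4 ← R4 + (2)·R1: [0, 8, 8]
R3 ← R3 − (1/7)·R2: [0, 0, 0]
R4 ← R4 + (4/7)·R2: [0, 0, 0]
Echelon form has 2 nonzero rows, so rank(M) = 2.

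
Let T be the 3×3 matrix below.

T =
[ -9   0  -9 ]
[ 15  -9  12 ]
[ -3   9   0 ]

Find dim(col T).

Row reduce to echelon form.
R2 ← R2 + (5/3)·R1: [0, -9, -3]
R3 ← R3 − (1/3)·R1: [0, 9, 3]
R3 ← R3 + R2: [0, 0, 0]
Echelon form has 2 nonzero rows, so rank(T) = 2.
The column space has dimension equal to the rank: 2.

2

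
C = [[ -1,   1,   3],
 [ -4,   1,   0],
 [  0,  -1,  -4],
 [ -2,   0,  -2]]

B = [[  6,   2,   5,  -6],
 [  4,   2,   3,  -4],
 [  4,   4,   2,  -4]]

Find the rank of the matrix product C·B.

First compute CB:
[[ 10,  12,   4, -10],
 [-20,  -6, -17,  20],
 [-20, -18, -11,  20],
 [-20, -12, -14,  20]]
Now row reduce the product.
R2 ← R2 + (2)·R1: [0, 18, -9, 0]
R3 ← R3 + (2)·R1: [0, 6, -3, 0]
R4 ← R4 + (2)·R1: [0, 12, -6, 0]
R3 ← R3 − (1/3)·R2: [0, 0, 0, 0]
R4 ← R4 − (2/3)·R2: [0, 0, 0, 0]
2 nonzero rows, so rank(CB) = 2.

2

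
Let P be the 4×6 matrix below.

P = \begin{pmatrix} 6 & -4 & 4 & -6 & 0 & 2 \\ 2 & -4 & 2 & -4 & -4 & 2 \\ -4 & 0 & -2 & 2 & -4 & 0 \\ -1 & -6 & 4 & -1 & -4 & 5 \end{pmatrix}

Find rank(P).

3

Row reduce to echelon form.
R2 ← R2 − (1/3)·R1: [0, -8/3, 2/3, -2, -4, 4/3]
R3 ← R3 + (2/3)·R1: [0, -8/3, 2/3, -2, -4, 4/3]
R4 ← R4 + (1/6)·R1: [0, -20/3, 14/3, -2, -4, 16/3]
R3 ← R3 − R2: [0, 0, 0, 0, 0, 0]
R4 ← R4 − (5/2)·R2: [0, 0, 3, 3, 6, 2]
Swap R3 ↔ R4
Echelon form has 3 nonzero rows, so rank(P) = 3.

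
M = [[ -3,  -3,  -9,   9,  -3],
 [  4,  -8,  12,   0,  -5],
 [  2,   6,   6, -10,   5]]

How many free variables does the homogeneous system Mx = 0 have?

3

Row reduce to echelon form.
R2 ← R2 + (4/3)·R1: [0, -12, 0, 12, -9]
R3 ← R3 + (2/3)·R1: [0, 4, 0, -4, 3]
R3 ← R3 + (1/3)·R2: [0, 0, 0, 0, 0]
2 nonzero rows, so rank(M) = 2.
M has 5 columns; by rank–nullity, nullity = 5 − 2 = 3.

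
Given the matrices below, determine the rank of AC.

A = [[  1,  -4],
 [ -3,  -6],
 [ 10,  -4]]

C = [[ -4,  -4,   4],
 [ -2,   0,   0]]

First compute AC:
[[  4,  -4,   4],
 [ 24,  12, -12],
 [-32, -40,  40]]
Now row reduce the product.
R2 ← R2 − (6)·R1: [0, 36, -36]
R3 ← R3 + (8)·R1: [0, -72, 72]
R3 ← R3 + (2)·R2: [0, 0, 0]
2 nonzero rows, so rank(AC) = 2.

2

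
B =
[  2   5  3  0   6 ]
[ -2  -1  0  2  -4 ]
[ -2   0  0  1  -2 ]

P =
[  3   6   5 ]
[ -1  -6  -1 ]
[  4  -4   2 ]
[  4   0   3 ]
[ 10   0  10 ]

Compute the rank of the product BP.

First compute BP:
[[ 73, -30,  71],
 [-37,  -6, -43],
 [-22, -12, -27]]
Now row reduce the product.
R2 ← R2 + (37/73)·R1: [0, -1548/73, -512/73]
R3 ← R3 + (22/73)·R1: [0, -1536/73, -409/73]
R3 ← R3 − (128/129)·R2: [0, 0, 175/129]
3 nonzero rows, so rank(BP) = 3.

3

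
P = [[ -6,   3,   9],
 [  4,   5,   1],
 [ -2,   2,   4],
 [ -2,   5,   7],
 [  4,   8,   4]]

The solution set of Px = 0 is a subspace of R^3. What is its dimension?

Row reduce to echelon form.
R2 ← R2 + (2/3)·R1: [0, 7, 7]
R3 ← R3 − (1/3)·R1: [0, 1, 1]
R4 ← R4 − (1/3)·R1: [0, 4, 4]
R5 ← R5 + (2/3)·R1: [0, 10, 10]
R3 ← R3 − (1/7)·R2: [0, 0, 0]
R4 ← R4 − (4/7)·R2: [0, 0, 0]
R5 ← R5 − (10/7)·R2: [0, 0, 0]
2 nonzero rows, so rank(P) = 2.
P has 3 columns; by rank–nullity, nullity = 3 − 2 = 1.

1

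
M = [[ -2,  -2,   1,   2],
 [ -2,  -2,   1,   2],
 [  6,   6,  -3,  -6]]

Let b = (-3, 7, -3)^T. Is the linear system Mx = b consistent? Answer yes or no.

Row reduce the augmented matrix [M | b].
R2 ← R2 − R1: [0, 0, 0, 0, 10]
R3 ← R3 + (3)·R1: [0, 0, 0, 0, -12]
R3 ← R3 + (6/5)·R2: [0, 0, 0, 0, 0]
The echelon form has 2 nonzero rows; the last pivot sits in the augmented column, so rank(M) = 1 but rank([M|b]) = 2.
Since the ranks differ, the system is inconsistent.

no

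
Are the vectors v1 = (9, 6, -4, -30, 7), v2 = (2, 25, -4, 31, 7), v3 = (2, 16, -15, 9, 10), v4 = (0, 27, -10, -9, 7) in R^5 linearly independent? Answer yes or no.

Form the matrix with these vectors as rows and row reduce.
R2 ← R2 − (2/9)·R1: [0, 71/3, -28/9, 113/3, 49/9]
R3 ← R3 − (2/9)·R1: [0, 44/3, -127/9, 47/3, 76/9]
R3 ← R3 − (44/71)·R2: [0, 0, -865/71, -545/71, 360/71]
R4 ← R4 − (81/71)·R2: [0, 0, -458/71, -3690/71, 56/71]
R4 ← R4 − (458/865)·R3: [0, 0, 0, -8288/173, -328/173]
4 nonzero rows, so the 4 vectors span a space of dimension 4.
Since 4 = 4, the vectors are linearly independent.

yes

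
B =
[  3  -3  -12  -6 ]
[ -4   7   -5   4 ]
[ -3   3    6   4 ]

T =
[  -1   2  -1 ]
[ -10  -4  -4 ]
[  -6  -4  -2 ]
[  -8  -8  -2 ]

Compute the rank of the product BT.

2

First compute BT:
[[147, 114,  45],
 [-68, -48, -22],
 [-95, -74, -29]]
Now row reduce the product.
R2 ← R2 + (68/147)·R1: [0, 232/49, -58/49]
R3 ← R3 + (95/147)·R1: [0, -16/49, 4/49]
R3 ← R3 + (2/29)·R2: [0, 0, 0]
2 nonzero rows, so rank(BT) = 2.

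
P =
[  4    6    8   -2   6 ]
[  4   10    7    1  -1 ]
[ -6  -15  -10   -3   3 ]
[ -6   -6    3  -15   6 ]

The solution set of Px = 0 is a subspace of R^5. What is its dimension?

Row reduce to echelon form.
R2 ← R2 − R1: [0, 4, -1, 3, -7]
R3 ← R3 + (3/2)·R1: [0, -6, 2, -6, 12]
R4 ← R4 + (3/2)·R1: [0, 3, 15, -18, 15]
R3 ← R3 + (3/2)·R2: [0, 0, 1/2, -3/2, 3/2]
R4 ← R4 − (3/4)·R2: [0, 0, 63/4, -81/4, 81/4]
R4 ← R4 − (63/2)·R3: [0, 0, 0, 27, -27]
4 nonzero rows, so rank(P) = 4.
P has 5 columns; by rank–nullity, nullity = 5 − 4 = 1.

1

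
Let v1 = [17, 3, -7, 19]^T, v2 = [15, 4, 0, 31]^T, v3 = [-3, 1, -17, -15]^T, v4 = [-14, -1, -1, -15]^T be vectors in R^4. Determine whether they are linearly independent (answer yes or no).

Form the matrix with these vectors as rows and row reduce.
R2 ← R2 − (15/17)·R1: [0, 23/17, 105/17, 242/17]
R3 ← R3 + (3/17)·R1: [0, 26/17, -310/17, -198/17]
R4 ← R4 + (14/17)·R1: [0, 25/17, -115/17, 11/17]
R3 ← R3 − (26/23)·R2: [0, 0, -580/23, -638/23]
R4 ← R4 − (25/23)·R2: [0, 0, -310/23, -341/23]
R4 ← R4 − (31/58)·R3: [0, 0, 0, 0]
3 nonzero rows, so the 4 vectors span a space of dimension 3.
Since 3 < 4, the vectors are linearly dependent.

no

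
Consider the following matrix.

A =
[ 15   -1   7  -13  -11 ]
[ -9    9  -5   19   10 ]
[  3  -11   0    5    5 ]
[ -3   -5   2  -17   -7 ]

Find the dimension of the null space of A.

1

Row reduce to echelon form.
R2 ← R2 + (3/5)·R1: [0, 42/5, -4/5, 56/5, 17/5]
R3 ← R3 − (1/5)·R1: [0, -54/5, -7/5, 38/5, 36/5]
R4 ← R4 + (1/5)·R1: [0, -26/5, 17/5, -98/5, -46/5]
R3 ← R3 + (9/7)·R2: [0, 0, -17/7, 22, 81/7]
R4 ← R4 + (13/21)·R2: [0, 0, 61/21, -38/3, -149/21]
R4 ← R4 + (61/51)·R3: [0, 0, 0, 232/17, 344/51]
4 nonzero rows, so rank(A) = 4.
A has 5 columns; by rank–nullity, nullity = 5 − 4 = 1.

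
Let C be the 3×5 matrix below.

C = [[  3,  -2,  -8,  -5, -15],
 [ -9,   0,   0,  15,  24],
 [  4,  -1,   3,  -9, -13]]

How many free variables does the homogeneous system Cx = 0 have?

2

Row reduce to echelon form.
R2 ← R2 + (3)·R1: [0, -6, -24, 0, -21]
R3 ← R3 − (4/3)·R1: [0, 5/3, 41/3, -7/3, 7]
R3 ← R3 + (5/18)·R2: [0, 0, 7, -7/3, 7/6]
3 nonzero rows, so rank(C) = 3.
C has 5 columns; by rank–nullity, nullity = 5 − 3 = 2.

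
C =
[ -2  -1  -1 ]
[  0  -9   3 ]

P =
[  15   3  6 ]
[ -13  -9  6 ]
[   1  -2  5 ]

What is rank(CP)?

First compute CP:
[[-18,   5, -23],
 [120,  75, -39]]
Now row reduce the product.
R2 ← R2 + (20/3)·R1: [0, 325/3, -577/3]
2 nonzero rows, so rank(CP) = 2.

2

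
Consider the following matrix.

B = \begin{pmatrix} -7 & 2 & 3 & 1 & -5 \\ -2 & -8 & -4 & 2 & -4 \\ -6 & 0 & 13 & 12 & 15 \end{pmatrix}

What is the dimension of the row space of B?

3

Row reduce to echelon form.
R2 ← R2 − (2/7)·R1: [0, -60/7, -34/7, 12/7, -18/7]
R3 ← R3 − (6/7)·R1: [0, -12/7, 73/7, 78/7, 135/7]
R3 ← R3 − (1/5)·R2: [0, 0, 57/5, 54/5, 99/5]
Echelon form has 3 nonzero rows, so rank(B) = 3.
The row space has dimension equal to the rank: 3.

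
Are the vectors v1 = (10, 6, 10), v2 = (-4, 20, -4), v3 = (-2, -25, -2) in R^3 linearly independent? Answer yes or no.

Form the matrix with these vectors as rows and row reduce.
R2 ← R2 + (2/5)·R1: [0, 112/5, 0]
R3 ← R3 + (1/5)·R1: [0, -119/5, 0]
R3 ← R3 + (17/16)·R2: [0, 0, 0]
2 nonzero rows, so the 3 vectors span a space of dimension 2.
Since 2 < 3, the vectors are linearly dependent.

no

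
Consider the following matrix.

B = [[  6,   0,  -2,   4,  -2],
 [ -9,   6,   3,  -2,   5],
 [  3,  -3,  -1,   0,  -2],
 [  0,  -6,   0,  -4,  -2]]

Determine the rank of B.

2

Row reduce to echelon form.
R2 ← R2 + (3/2)·R1: [0, 6, 0, 4, 2]
R3 ← R3 − (1/2)·R1: [0, -3, 0, -2, -1]
R3 ← R3 + (1/2)·R2: [0, 0, 0, 0, 0]
R4 ← R4 + R2: [0, 0, 0, 0, 0]
Echelon form has 2 nonzero rows, so rank(B) = 2.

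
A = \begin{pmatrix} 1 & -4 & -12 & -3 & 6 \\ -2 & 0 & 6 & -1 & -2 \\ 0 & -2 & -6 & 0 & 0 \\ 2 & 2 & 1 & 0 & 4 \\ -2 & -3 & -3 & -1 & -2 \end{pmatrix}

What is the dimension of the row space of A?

Row reduce to echelon form.
R2 ← R2 + (2)·R1: [0, -8, -18, -7, 10]
R4 ← R4 − (2)·R1: [0, 10, 25, 6, -8]
R5 ← R5 + (2)·R1: [0, -11, -27, -7, 10]
R3 ← R3 − (1/4)·R2: [0, 0, -3/2, 7/4, -5/2]
R4 ← R4 + (5/4)·R2: [0, 0, 5/2, -11/4, 9/2]
R5 ← R5 − (11/8)·R2: [0, 0, -9/4, 21/8, -15/4]
R4 ← R4 + (5/3)·R3: [0, 0, 0, 1/6, 1/3]
R5 ← R5 − (3/2)·R3: [0, 0, 0, 0, 0]
Echelon form has 4 nonzero rows, so rank(A) = 4.
The row space has dimension equal to the rank: 4.

4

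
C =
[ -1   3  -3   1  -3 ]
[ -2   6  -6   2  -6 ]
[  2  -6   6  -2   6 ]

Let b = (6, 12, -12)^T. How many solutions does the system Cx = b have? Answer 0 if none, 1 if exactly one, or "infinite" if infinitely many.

Row reduce the augmented matrix [C | b].
R2 ← R2 − (2)·R1: [0, 0, 0, 0, 0, 0]
R3 ← R3 + (2)·R1: [0, 0, 0, 0, 0, 0]
The echelon form has 1 nonzero rows, and every pivot lies in the first 5 columns, so rank(C) = rank([C|b]) = 1.
The system is consistent.
rank = 1 < 5 unknowns, so there are infinitely many solutions.

infinite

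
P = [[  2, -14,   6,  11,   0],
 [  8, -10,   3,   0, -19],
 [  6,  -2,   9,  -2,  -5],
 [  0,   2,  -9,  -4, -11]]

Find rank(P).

4

Row reduce to echelon form.
R2 ← R2 − (4)·R1: [0, 46, -21, -44, -19]
R3 ← R3 − (3)·R1: [0, 40, -9, -35, -5]
R3 ← R3 − (20/23)·R2: [0, 0, 213/23, 75/23, 265/23]
R4 ← R4 − (1/23)·R2: [0, 0, -186/23, -48/23, -234/23]
R4 ← R4 + (62/71)·R3: [0, 0, 0, 54/71, -8/71]
Echelon form has 4 nonzero rows, so rank(P) = 4.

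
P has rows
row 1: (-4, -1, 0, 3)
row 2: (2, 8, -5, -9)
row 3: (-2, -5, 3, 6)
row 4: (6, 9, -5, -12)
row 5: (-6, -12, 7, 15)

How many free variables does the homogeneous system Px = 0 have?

2

Row reduce to echelon form.
R2 ← R2 + (1/2)·R1: [0, 15/2, -5, -15/2]
R3 ← R3 − (1/2)·R1: [0, -9/2, 3, 9/2]
R4 ← R4 + (3/2)·R1: [0, 15/2, -5, -15/2]
R5 ← R5 − (3/2)·R1: [0, -21/2, 7, 21/2]
R3 ← R3 + (3/5)·R2: [0, 0, 0, 0]
R4 ← R4 − R2: [0, 0, 0, 0]
R5 ← R5 + (7/5)·R2: [0, 0, 0, 0]
2 nonzero rows, so rank(P) = 2.
P has 4 columns; by rank–nullity, nullity = 4 − 2 = 2.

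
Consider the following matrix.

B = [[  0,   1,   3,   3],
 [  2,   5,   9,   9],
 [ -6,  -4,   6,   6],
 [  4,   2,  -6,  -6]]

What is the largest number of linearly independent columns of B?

2

Row reduce to echelon form.
Swap R1 ↔ R2
R3 ← R3 + (3)·R1: [0, 11, 33, 33]
R4 ← R4 − (2)·R1: [0, -8, -24, -24]
R3 ← R3 − (11)·R2: [0, 0, 0, 0]
R4 ← R4 + (8)·R2: [0, 0, 0, 0]
Echelon form has 2 nonzero rows, so rank(B) = 2.
The rank gives the maximum number of linearly independent columns: 2.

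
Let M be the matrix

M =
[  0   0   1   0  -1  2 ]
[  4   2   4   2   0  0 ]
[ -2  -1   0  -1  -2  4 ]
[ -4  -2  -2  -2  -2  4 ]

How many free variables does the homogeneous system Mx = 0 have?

Row reduce to echelon form.
Swap R1 ↔ R2
R3 ← R3 + (1/2)·R1: [0, 0, 2, 0, -2, 4]
R4 ← R4 + R1: [0, 0, 2, 0, -2, 4]
R3 ← R3 − (2)·R2: [0, 0, 0, 0, 0, 0]
R4 ← R4 − (2)·R2: [0, 0, 0, 0, 0, 0]
2 nonzero rows, so rank(M) = 2.
M has 6 columns; by rank–nullity, nullity = 6 − 2 = 4.

4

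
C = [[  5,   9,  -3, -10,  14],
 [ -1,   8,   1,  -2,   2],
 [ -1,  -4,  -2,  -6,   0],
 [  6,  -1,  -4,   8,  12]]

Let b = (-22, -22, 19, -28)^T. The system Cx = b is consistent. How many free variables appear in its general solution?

1

Row reduce the augmented matrix [C | b].
R2 ← R2 + (1/5)·R1: [0, 49/5, 2/5, -4, 24/5, -132/5]
R3 ← R3 + (1/5)·R1: [0, -11/5, -13/5, -8, 14/5, 73/5]
R4 ← R4 − (6/5)·R1: [0, -59/5, -2/5, 20, -24/5, -8/5]
R3 ← R3 + (11/49)·R2: [0, 0, -123/49, -436/49, 190/49, 425/49]
R4 ← R4 + (59/49)·R2: [0, 0, 4/49, 744/49, 48/49, -1636/49]
R4 ← R4 + (4/123)·R3: [0, 0, 0, 1832/123, 136/123, -4072/123]
The echelon form has 4 nonzero rows, and every pivot lies in the first 5 columns, so rank(C) = rank([C|b]) = 4.
The system is consistent.
Free variables = (unknowns) − (rank) = 5 − 4 = 1.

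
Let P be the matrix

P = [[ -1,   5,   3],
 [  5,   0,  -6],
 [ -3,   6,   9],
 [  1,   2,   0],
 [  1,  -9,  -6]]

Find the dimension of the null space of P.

0

Row reduce to echelon form.
R2 ← R2 + (5)·R1: [0, 25, 9]
R3 ← R3 − (3)·R1: [0, -9, 0]
R4 ← R4 + R1: [0, 7, 3]
R5 ← R5 + R1: [0, -4, -3]
R3 ← R3 + (9/25)·R2: [0, 0, 81/25]
R4 ← R4 − (7/25)·R2: [0, 0, 12/25]
R5 ← R5 + (4/25)·R2: [0, 0, -39/25]
R4 ← R4 − (4/27)·R3: [0, 0, 0]
R5 ← R5 + (13/27)·R3: [0, 0, 0]
3 nonzero rows, so rank(P) = 3.
P has 3 columns; by rank–nullity, nullity = 3 − 3 = 0.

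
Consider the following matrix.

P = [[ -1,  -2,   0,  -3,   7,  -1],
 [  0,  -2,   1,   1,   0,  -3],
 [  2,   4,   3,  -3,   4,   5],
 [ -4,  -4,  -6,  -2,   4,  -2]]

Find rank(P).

3

Row reduce to echelon form.
R3 ← R3 + (2)·R1: [0, 0, 3, -9, 18, 3]
R4 ← R4 − (4)·R1: [0, 4, -6, 10, -24, 2]
R4 ← R4 + (2)·R2: [0, 0, -4, 12, -24, -4]
R4 ← R4 + (4/3)·R3: [0, 0, 0, 0, 0, 0]
Echelon form has 3 nonzero rows, so rank(P) = 3.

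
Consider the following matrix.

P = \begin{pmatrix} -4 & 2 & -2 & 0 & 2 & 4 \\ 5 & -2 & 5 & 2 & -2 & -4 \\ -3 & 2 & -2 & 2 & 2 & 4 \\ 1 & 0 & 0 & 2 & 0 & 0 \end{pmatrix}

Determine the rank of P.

Row reduce to echelon form.
R2 ← R2 + (5/4)·R1: [0, 1/2, 5/2, 2, 1/2, 1]
R3 ← R3 − (3/4)·R1: [0, 1/2, -1/2, 2, 1/2, 1]
R4 ← R4 + (1/4)·R1: [0, 1/2, -1/2, 2, 1/2, 1]
R3 ← R3 − R2: [0, 0, -3, 0, 0, 0]
R4 ← R4 − R2: [0, 0, -3, 0, 0, 0]
R4 ← R4 − R3: [0, 0, 0, 0, 0, 0]
Echelon form has 3 nonzero rows, so rank(P) = 3.

3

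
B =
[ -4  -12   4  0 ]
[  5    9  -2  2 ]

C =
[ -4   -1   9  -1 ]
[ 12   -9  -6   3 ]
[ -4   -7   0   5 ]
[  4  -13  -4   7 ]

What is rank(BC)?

First compute BC:
[[-144,  84,  36, -12],
 [104, -98, -17,  26]]
Now row reduce the product.
R2 ← R2 + (13/18)·R1: [0, -112/3, 9, 52/3]
2 nonzero rows, so rank(BC) = 2.

2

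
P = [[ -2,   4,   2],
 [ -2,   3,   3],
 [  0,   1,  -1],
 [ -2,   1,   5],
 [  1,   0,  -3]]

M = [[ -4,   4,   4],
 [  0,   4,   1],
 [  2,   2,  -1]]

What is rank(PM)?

2

First compute PM:
[[ 12,  12,  -6],
 [ 14,  10,  -8],
 [ -2,   2,   2],
 [ 18,   6, -12],
 [-10,  -2,   7]]
Now row reduce the product.
R2 ← R2 − (7/6)·R1: [0, -4, -1]
R3 ← R3 + (1/6)·R1: [0, 4, 1]
R4 ← R4 − (3/2)·R1: [0, -12, -3]
R5 ← R5 + (5/6)·R1: [0, 8, 2]
R3 ← R3 + R2: [0, 0, 0]
R4 ← R4 − (3)·R2: [0, 0, 0]
R5 ← R5 + (2)·R2: [0, 0, 0]
2 nonzero rows, so rank(PM) = 2.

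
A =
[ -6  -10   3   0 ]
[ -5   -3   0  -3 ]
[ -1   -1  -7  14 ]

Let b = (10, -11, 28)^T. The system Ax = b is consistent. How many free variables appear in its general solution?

Row reduce the augmented matrix [A | b].
R2 ← R2 − (5/6)·R1: [0, 16/3, -5/2, -3, -58/3]
R3 ← R3 − (1/6)·R1: [0, 2/3, -15/2, 14, 79/3]
R3 ← R3 − (1/8)·R2: [0, 0, -115/16, 115/8, 115/4]
The echelon form has 3 nonzero rows, and every pivot lies in the first 4 columns, so rank(A) = rank([A|b]) = 3.
The system is consistent.
Free variables = (unknowns) − (rank) = 4 − 3 = 1.

1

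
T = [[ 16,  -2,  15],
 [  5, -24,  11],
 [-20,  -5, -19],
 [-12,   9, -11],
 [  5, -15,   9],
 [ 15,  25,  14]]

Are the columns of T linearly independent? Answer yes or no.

Row reduce T to echelon form.
R2 ← R2 − (5/16)·R1: [0, -187/8, 101/16]
R3 ← R3 + (5/4)·R1: [0, -15/2, -1/4]
R4 ← R4 + (3/4)·R1: [0, 15/2, 1/4]
R5 ← R5 − (5/16)·R1: [0, -115/8, 69/16]
R6 ← R6 − (15/16)·R1: [0, 215/8, -1/16]
R3 ← R3 − (60/187)·R2: [0, 0, -851/374]
R4 ← R4 + (60/187)·R2: [0, 0, 851/374]
R5 ← R5 − (115/187)·R2: [0, 0, 161/374]
R6 ← R6 + (215/187)·R2: [0, 0, 2691/374]
R4 ← R4 + R3: [0, 0, 0]
R5 ← R5 + (7/37)·R3: [0, 0, 0]
R6 ← R6 + (117/37)·R3: [0, 0, 0]
3 pivots among 3 columns.
Every column is a pivot column, so the columns are linearly independent.

yes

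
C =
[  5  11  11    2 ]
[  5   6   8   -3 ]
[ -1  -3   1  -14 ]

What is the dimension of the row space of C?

3

Row reduce to echelon form.
R2 ← R2 − R1: [0, -5, -3, -5]
R3 ← R3 + (1/5)·R1: [0, -4/5, 16/5, -68/5]
R3 ← R3 − (4/25)·R2: [0, 0, 92/25, -64/5]
Echelon form has 3 nonzero rows, so rank(C) = 3.
The row space has dimension equal to the rank: 3.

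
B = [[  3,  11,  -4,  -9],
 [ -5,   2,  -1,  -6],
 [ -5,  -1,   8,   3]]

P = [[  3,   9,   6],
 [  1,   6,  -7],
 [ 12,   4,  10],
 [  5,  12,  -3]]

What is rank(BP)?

First compute BP:
[[-73, -31, -72],
 [-55, -109, -36],
 [ 95,  17,  48]]
Now row reduce the product.
R2 ← R2 − (55/73)·R1: [0, -6252/73, 1332/73]
R3 ← R3 + (95/73)·R1: [0, -1704/73, -3336/73]
R3 ← R3 − (142/521)·R2: [0, 0, -26400/521]
3 nonzero rows, so rank(BP) = 3.

3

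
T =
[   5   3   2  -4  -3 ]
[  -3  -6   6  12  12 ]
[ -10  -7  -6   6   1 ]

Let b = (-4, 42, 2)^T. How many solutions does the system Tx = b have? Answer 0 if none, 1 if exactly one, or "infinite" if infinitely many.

infinite

Row reduce the augmented matrix [T | b].
R2 ← R2 + (3/5)·R1: [0, -21/5, 36/5, 48/5, 51/5, 198/5]
R3 ← R3 + (2)·R1: [0, -1, -2, -2, -5, -6]
R3 ← R3 − (5/21)·R2: [0, 0, -26/7, -30/7, -52/7, -108/7]
The echelon form has 3 nonzero rows, and every pivot lies in the first 5 columns, so rank(T) = rank([T|b]) = 3.
The system is consistent.
rank = 3 < 5 unknowns, so there are infinitely many solutions.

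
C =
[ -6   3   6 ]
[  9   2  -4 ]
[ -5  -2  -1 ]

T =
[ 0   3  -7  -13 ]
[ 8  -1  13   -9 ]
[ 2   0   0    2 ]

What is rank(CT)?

First compute CT:
[[ 36, -21,  81,  63],
 [  8,  25, -37, -143],
 [-18, -13,   9,  81]]
Now row reduce the product.
R2 ← R2 − (2/9)·R1: [0, 89/3, -55, -157]
R3 ← R3 + (1/2)·R1: [0, -47/2, 99/2, 225/2]
R3 ← R3 + (141/178)·R2: [0, 0, 528/89, -1056/89]
3 nonzero rows, so rank(CT) = 3.

3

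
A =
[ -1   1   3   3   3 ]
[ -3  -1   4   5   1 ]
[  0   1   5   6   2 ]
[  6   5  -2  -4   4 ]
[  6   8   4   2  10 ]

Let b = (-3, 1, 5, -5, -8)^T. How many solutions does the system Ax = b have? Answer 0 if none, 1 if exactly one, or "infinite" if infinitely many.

infinite

Row reduce the augmented matrix [A | b].
R2 ← R2 − (3)·R1: [0, -4, -5, -4, -8, 10]
R4 ← R4 + (6)·R1: [0, 11, 16, 14, 22, -23]
R5 ← R5 + (6)·R1: [0, 14, 22, 20, 28, -26]
R3 ← R3 + (1/4)·R2: [0, 0, 15/4, 5, 0, 15/2]
R4 ← R4 + (11/4)·R2: [0, 0, 9/4, 3, 0, 9/2]
R5 ← R5 + (7/2)·R2: [0, 0, 9/2, 6, 0, 9]
R4 ← R4 − (3/5)·R3: [0, 0, 0, 0, 0, 0]
R5 ← R5 − (6/5)·R3: [0, 0, 0, 0, 0, 0]
The echelon form has 3 nonzero rows, and every pivot lies in the first 5 columns, so rank(A) = rank([A|b]) = 3.
The system is consistent.
rank = 3 < 5 unknowns, so there are infinitely many solutions.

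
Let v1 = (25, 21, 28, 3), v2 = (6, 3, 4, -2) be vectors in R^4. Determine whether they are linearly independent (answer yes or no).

yes

Form the matrix with these vectors as rows and row reduce.
R2 ← R2 − (6/25)·R1: [0, -51/25, -68/25, -68/25]
2 nonzero rows, so the 2 vectors span a space of dimension 2.
Since 2 = 2, the vectors are linearly independent.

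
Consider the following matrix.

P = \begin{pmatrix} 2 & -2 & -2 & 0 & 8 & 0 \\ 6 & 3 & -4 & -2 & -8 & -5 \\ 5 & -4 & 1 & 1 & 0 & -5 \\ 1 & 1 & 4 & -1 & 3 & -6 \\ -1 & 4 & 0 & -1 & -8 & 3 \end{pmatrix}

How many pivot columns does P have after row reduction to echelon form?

5

Row reduce to echelon form.
R2 ← R2 − (3)·R1: [0, 9, 2, -2, -32, -5]
R3 ← R3 − (5/2)·R1: [0, 1, 6, 1, -20, -5]
R4 ← R4 − (1/2)·R1: [0, 2, 5, -1, -1, -6]
R5 ← R5 + (1/2)·R1: [0, 3, -1, -1, -4, 3]
R3 ← R3 − (1/9)·R2: [0, 0, 52/9, 11/9, -148/9, -40/9]
R4 ← R4 − (2/9)·R2: [0, 0, 41/9, -5/9, 55/9, -44/9]
R5 ← R5 − (1/3)·R2: [0, 0, -5/3, -1/3, 20/3, 14/3]
R4 ← R4 − (41/52)·R3: [0, 0, 0, -79/52, 248/13, -18/13]
R5 ← R5 + (15/52)·R3: [0, 0, 0, 1/52, 25/13, 44/13]
R5 ← R5 + (1/79)·R4: [0, 0, 0, 0, 171/79, 266/79]
Echelon form has 5 nonzero rows, so rank(P) = 5.
Each nonzero row contributes one pivot column: 5 pivot columns.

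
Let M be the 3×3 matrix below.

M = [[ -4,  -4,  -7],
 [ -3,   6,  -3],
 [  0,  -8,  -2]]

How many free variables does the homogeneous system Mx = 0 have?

1

Row reduce to echelon form.
R2 ← R2 − (3/4)·R1: [0, 9, 9/4]
R3 ← R3 + (8/9)·R2: [0, 0, 0]
2 nonzero rows, so rank(M) = 2.
M has 3 columns; by rank–nullity, nullity = 3 − 2 = 1.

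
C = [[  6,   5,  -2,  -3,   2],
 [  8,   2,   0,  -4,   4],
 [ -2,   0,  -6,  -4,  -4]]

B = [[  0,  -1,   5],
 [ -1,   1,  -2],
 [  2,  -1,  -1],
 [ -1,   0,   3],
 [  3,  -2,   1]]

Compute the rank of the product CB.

First compute CB:
[[  0,  -3,  15],
 [ 14, -14,  28],
 [-20,  16, -20]]
Now row reduce the product.
Swap R1 ↔ R2
R3 ← R3 + (10/7)·R1: [0, -4, 20]
R3 ← R3 − (4/3)·R2: [0, 0, 0]
2 nonzero rows, so rank(CB) = 2.

2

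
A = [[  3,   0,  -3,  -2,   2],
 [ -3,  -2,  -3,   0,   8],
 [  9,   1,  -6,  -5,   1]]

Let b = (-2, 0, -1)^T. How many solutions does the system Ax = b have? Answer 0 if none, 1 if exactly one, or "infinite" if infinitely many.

0

Row reduce the augmented matrix [A | b].
R2 ← R2 + R1: [0, -2, -6, -2, 10, -2]
R3 ← R3 − (3)·R1: [0, 1, 3, 1, -5, 5]
R3 ← R3 + (1/2)·R2: [0, 0, 0, 0, 0, 4]
The echelon form has 3 nonzero rows; the last pivot sits in the augmented column, so rank(A) = 2 but rank([A|b]) = 3.
Since the ranks differ, the system is inconsistent.
It has no solutions.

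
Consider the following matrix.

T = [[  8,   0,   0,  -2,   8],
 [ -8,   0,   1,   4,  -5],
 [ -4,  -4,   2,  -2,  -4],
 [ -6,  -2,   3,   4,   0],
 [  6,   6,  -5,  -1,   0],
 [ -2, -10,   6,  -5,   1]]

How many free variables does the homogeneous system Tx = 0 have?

Row reduce to echelon form.
R2 ← R2 + R1: [0, 0, 1, 2, 3]
R3 ← R3 + (1/2)·R1: [0, -4, 2, -3, 0]
R4 ← R4 + (3/4)·R1: [0, -2, 3, 5/2, 6]
R5 ← R5 − (3/4)·R1: [0, 6, -5, 1/2, -6]
R6 ← R6 + (1/4)·R1: [0, -10, 6, -11/2, 3]
Swap R2 ↔ R3
R4 ← R4 − (1/2)·R2: [0, 0, 2, 4, 6]
R5 ← R5 + (3/2)·R2: [0, 0, -2, -4, -6]
R6 ← R6 − (5/2)·R2: [0, 0, 1, 2, 3]
R4 ← R4 − (2)·R3: [0, 0, 0, 0, 0]
R5 ← R5 + (2)·R3: [0, 0, 0, 0, 0]
R6 ← R6 − R3: [0, 0, 0, 0, 0]
3 nonzero rows, so rank(T) = 3.
T has 5 columns; by rank–nullity, nullity = 5 − 3 = 2.

2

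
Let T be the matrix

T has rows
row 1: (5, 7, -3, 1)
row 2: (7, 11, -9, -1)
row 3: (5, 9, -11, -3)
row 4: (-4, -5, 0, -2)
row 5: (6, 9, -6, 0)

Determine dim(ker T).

2

Row reduce to echelon form.
R2 ← R2 − (7/5)·R1: [0, 6/5, -24/5, -12/5]
R3 ← R3 − R1: [0, 2, -8, -4]
R4 ← R4 + (4/5)·R1: [0, 3/5, -12/5, -6/5]
R5 ← R5 − (6/5)·R1: [0, 3/5, -12/5, -6/5]
R3 ← R3 − (5/3)·R2: [0, 0, 0, 0]
R4 ← R4 − (1/2)·R2: [0, 0, 0, 0]
R5 ← R5 − (1/2)·R2: [0, 0, 0, 0]
2 nonzero rows, so rank(T) = 2.
T has 4 columns; by rank–nullity, nullity = 4 − 2 = 2.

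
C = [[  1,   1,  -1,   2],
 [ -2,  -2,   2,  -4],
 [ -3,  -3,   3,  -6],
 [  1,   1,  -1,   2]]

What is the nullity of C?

Row reduce to echelon form.
R2 ← R2 + (2)·R1: [0, 0, 0, 0]
R3 ← R3 + (3)·R1: [0, 0, 0, 0]
R4 ← R4 − R1: [0, 0, 0, 0]
1 nonzero row, so rank(C) = 1.
C has 4 columns; by rank–nullity, nullity = 4 − 1 = 3.

3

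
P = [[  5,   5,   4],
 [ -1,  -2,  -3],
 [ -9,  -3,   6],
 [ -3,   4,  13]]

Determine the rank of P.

2

Row reduce to echelon form.
R2 ← R2 + (1/5)·R1: [0, -1, -11/5]
R3 ← R3 + (9/5)·R1: [0, 6, 66/5]
R4 ← R4 + (3/5)·R1: [0, 7, 77/5]
R3 ← R3 + (6)·R2: [0, 0, 0]
R4 ← R4 + (7)·R2: [0, 0, 0]
Echelon form has 2 nonzero rows, so rank(P) = 2.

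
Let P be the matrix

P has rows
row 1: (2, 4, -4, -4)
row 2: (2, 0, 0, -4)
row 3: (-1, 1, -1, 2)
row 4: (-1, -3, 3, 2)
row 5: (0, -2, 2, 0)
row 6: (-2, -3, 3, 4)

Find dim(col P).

Row reduce to echelon form.
R2 ← R2 − R1: [0, -4, 4, 0]
R3 ← R3 + (1/2)·R1: [0, 3, -3, 0]
R4 ← R4 + (1/2)·R1: [0, -1, 1, 0]
R6 ← R6 + R1: [0, 1, -1, 0]
R3 ← R3 + (3/4)·R2: [0, 0, 0, 0]
R4 ← R4 − (1/4)·R2: [0, 0, 0, 0]
R5 ← R5 − (1/2)·R2: [0, 0, 0, 0]
R6 ← R6 + (1/4)·R2: [0, 0, 0, 0]
Echelon form has 2 nonzero rows, so rank(P) = 2.
The column space has dimension equal to the rank: 2.

2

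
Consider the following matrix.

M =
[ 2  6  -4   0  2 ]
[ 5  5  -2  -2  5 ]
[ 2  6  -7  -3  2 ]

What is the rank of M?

Row reduce to echelon form.
R2 ← R2 − (5/2)·R1: [0, -10, 8, -2, 0]
R3 ← R3 − R1: [0, 0, -3, -3, 0]
Echelon form has 3 nonzero rows, so rank(M) = 3.

3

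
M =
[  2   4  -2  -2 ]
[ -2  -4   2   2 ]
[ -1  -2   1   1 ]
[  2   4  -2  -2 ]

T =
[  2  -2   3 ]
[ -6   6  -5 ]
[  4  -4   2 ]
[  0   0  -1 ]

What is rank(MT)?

First compute MT:
[[-28,  28, -16],
 [ 28, -28,  16],
 [ 14, -14,   8],
 [-28,  28, -16]]
Now row reduce the product.
R2 ← R2 + R1: [0, 0, 0]
R3 ← R3 + (1/2)·R1: [0, 0, 0]
R4 ← R4 − R1: [0, 0, 0]
1 nonzero row, so rank(MT) = 1.

1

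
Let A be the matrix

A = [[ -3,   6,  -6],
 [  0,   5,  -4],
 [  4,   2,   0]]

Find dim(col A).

Row reduce to echelon form.
R3 ← R3 + (4/3)·R1: [0, 10, -8]
R3 ← R3 − (2)·R2: [0, 0, 0]
Echelon form has 2 nonzero rows, so rank(A) = 2.
The column space has dimension equal to the rank: 2.

2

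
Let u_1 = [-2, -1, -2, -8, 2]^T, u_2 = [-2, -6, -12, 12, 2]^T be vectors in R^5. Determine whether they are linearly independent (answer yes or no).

yes

Form the matrix with these vectors as rows and row reduce.
R2 ← R2 − R1: [0, -5, -10, 20, 0]
2 nonzero rows, so the 2 vectors span a space of dimension 2.
Since 2 = 2, the vectors are linearly independent.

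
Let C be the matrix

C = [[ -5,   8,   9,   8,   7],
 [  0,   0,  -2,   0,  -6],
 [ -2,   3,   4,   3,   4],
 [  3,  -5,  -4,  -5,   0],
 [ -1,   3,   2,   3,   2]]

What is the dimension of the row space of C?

3

Row reduce to echelon form.
R3 ← R3 − (2/5)·R1: [0, -1/5, 2/5, -1/5, 6/5]
R4 ← R4 + (3/5)·R1: [0, -1/5, 7/5, -1/5, 21/5]
R5 ← R5 − (1/5)·R1: [0, 7/5, 1/5, 7/5, 3/5]
Swap R2 ↔ R3
R4 ← R4 − R2: [0, 0, 1, 0, 3]
R5 ← R5 + (7)·R2: [0, 0, 3, 0, 9]
R4 ← R4 + (1/2)·R3: [0, 0, 0, 0, 0]
R5 ← R5 + (3/2)·R3: [0, 0, 0, 0, 0]
Echelon form has 3 nonzero rows, so rank(C) = 3.
The row space has dimension equal to the rank: 3.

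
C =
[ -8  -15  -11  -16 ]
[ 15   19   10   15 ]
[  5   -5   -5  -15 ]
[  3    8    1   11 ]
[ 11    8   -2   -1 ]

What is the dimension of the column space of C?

4

Row reduce to echelon form.
R2 ← R2 + (15/8)·R1: [0, -73/8, -85/8, -15]
R3 ← R3 + (5/8)·R1: [0, -115/8, -95/8, -25]
R4 ← R4 + (3/8)·R1: [0, 19/8, -25/8, 5]
R5 ← R5 + (11/8)·R1: [0, -101/8, -137/8, -23]
R3 ← R3 − (115/73)·R2: [0, 0, 355/73, -100/73]
R4 ← R4 + (19/73)·R2: [0, 0, -430/73, 80/73]
R5 ← R5 − (101/73)·R2: [0, 0, -177/73, -164/73]
R4 ← R4 + (86/71)·R3: [0, 0, 0, -40/71]
R5 ← R5 + (177/355)·R3: [0, 0, 0, -208/71]
R5 ← R5 − (26/5)·R4: [0, 0, 0, 0]
Echelon form has 4 nonzero rows, so rank(C) = 4.
The column space has dimension equal to the rank: 4.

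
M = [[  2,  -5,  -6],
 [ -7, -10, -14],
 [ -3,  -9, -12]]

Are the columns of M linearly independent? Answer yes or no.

no

Row reduce M to echelon form.
R2 ← R2 + (7/2)·R1: [0, -55/2, -35]
R3 ← R3 + (3/2)·R1: [0, -33/2, -21]
R3 ← R3 − (3/5)·R2: [0, 0, 0]
2 pivots among 3 columns.
Only 2 < 3 pivot columns, so the columns are linearly dependent.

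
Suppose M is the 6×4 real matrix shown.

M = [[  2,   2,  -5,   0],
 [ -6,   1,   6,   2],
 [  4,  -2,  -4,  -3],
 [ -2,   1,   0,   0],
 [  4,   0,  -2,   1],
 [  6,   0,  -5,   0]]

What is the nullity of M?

Row reduce to echelon form.
R2 ← R2 + (3)·R1: [0, 7, -9, 2]
R3 ← R3 − (2)·R1: [0, -6, 6, -3]
R4 ← R4 + R1: [0, 3, -5, 0]
R5 ← R5 − (2)·R1: [0, -4, 8, 1]
R6 ← R6 − (3)·R1: [0, -6, 10, 0]
R3 ← R3 + (6/7)·R2: [0, 0, -12/7, -9/7]
R4 ← R4 − (3/7)·R2: [0, 0, -8/7, -6/7]
R5 ← R5 + (4/7)·R2: [0, 0, 20/7, 15/7]
R6 ← R6 + (6/7)·R2: [0, 0, 16/7, 12/7]
R4 ← R4 − (2/3)·R3: [0, 0, 0, 0]
R5 ← R5 + (5/3)·R3: [0, 0, 0, 0]
R6 ← R6 + (4/3)·R3: [0, 0, 0, 0]
3 nonzero rows, so rank(M) = 3.
M has 4 columns; by rank–nullity, nullity = 4 − 3 = 1.

1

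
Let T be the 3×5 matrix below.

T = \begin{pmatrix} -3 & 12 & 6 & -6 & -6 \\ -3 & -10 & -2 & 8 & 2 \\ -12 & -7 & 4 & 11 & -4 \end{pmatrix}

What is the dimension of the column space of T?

2

Row reduce to echelon form.
R2 ← R2 − R1: [0, -22, -8, 14, 8]
R3 ← R3 − (4)·R1: [0, -55, -20, 35, 20]
R3 ← R3 − (5/2)·R2: [0, 0, 0, 0, 0]
Echelon form has 2 nonzero rows, so rank(T) = 2.
The column space has dimension equal to the rank: 2.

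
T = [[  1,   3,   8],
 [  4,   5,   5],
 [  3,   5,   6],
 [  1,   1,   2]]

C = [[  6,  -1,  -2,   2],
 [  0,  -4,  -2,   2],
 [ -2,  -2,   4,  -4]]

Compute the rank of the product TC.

3

First compute TC:
[[-10, -29,  24, -24],
 [ 14, -34,   2,  -2],
 [  6, -35,   8,  -8],
 [  2,  -9,   4,  -4]]
Now row reduce the product.
R2 ← R2 + (7/5)·R1: [0, -373/5, 178/5, -178/5]
R3 ← R3 + (3/5)·R1: [0, -262/5, 112/5, -112/5]
R4 ← R4 + (1/5)·R1: [0, -74/5, 44/5, -44/5]
R3 ← R3 − (262/373)·R2: [0, 0, -972/373, 972/373]
R4 ← R4 − (74/373)·R2: [0, 0, 648/373, -648/373]
R4 ← R4 + (2/3)·R3: [0, 0, 0, 0]
3 nonzero rows, so rank(TC) = 3.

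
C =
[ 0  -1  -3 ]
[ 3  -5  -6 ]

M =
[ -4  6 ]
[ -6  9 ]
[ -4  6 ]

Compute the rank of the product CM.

First compute CM:
[[ 18, -27],
 [ 42, -63]]
Now row reduce the product.
R2 ← R2 − (7/3)·R1: [0, 0]
1 nonzero row, so rank(CM) = 1.

1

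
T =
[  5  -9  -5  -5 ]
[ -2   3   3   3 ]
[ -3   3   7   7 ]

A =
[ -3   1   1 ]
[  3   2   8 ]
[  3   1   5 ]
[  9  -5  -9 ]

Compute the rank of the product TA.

2

First compute TA:
[[-102,   7, -47],
 [ 51,  -8,  10],
 [102, -25,  -7]]
Now row reduce the product.
R2 ← R2 + (1/2)·R1: [0, -9/2, -27/2]
R3 ← R3 + R1: [0, -18, -54]
R3 ← R3 − (4)·R2: [0, 0, 0]
2 nonzero rows, so rank(TA) = 2.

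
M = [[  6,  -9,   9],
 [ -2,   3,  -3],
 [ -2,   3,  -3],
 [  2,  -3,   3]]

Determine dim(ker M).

Row reduce to echelon form.
R2 ← R2 + (1/3)·R1: [0, 0, 0]
R3 ← R3 + (1/3)·R1: [0, 0, 0]
R4 ← R4 − (1/3)·R1: [0, 0, 0]
1 nonzero row, so rank(M) = 1.
M has 3 columns; by rank–nullity, nullity = 3 − 1 = 2.

2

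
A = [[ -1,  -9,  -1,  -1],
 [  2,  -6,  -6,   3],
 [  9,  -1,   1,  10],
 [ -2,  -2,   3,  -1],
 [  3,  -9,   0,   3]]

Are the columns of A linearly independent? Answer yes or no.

yes

Row reduce A to echelon form.
R2 ← R2 + (2)·R1: [0, -24, -8, 1]
R3 ← R3 + (9)·R1: [0, -82, -8, 1]
R4 ← R4 − (2)·R1: [0, 16, 5, 1]
R5 ← R5 + (3)·R1: [0, -36, -3, 0]
R3 ← R3 − (41/12)·R2: [0, 0, 58/3, -29/12]
R4 ← R4 + (2/3)·R2: [0, 0, -1/3, 5/3]
R5 ← R5 − (3/2)·R2: [0, 0, 9, -3/2]
R4 ← R4 + (1/58)·R3: [0, 0, 0, 13/8]
R5 ← R5 − (27/58)·R3: [0, 0, 0, -3/8]
R5 ← R5 + (3/13)·R4: [0, 0, 0, 0]
4 pivots among 4 columns.
Every column is a pivot column, so the columns are linearly independent.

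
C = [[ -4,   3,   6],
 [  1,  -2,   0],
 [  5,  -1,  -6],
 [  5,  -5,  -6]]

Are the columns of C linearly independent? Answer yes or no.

yes

Row reduce C to echelon form.
R2 ← R2 + (1/4)·R1: [0, -5/4, 3/2]
R3 ← R3 + (5/4)·R1: [0, 11/4, 3/2]
R4 ← R4 + (5/4)·R1: [0, -5/4, 3/2]
R3 ← R3 + (11/5)·R2: [0, 0, 24/5]
R4 ← R4 − R2: [0, 0, 0]
3 pivots among 3 columns.
Every column is a pivot column, so the columns are linearly independent.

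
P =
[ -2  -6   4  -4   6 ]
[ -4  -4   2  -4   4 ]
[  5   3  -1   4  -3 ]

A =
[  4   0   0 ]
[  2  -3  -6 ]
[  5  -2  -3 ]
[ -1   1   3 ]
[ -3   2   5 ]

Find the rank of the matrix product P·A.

2

First compute PA:
[[-14,  18,  42],
 [-22,  12,  26],
 [ 26,  -9, -18]]
Now row reduce the product.
R2 ← R2 − (11/7)·R1: [0, -114/7, -40]
R3 ← R3 + (13/7)·R1: [0, 171/7, 60]
R3 ← R3 + (3/2)·R2: [0, 0, 0]
2 nonzero rows, so rank(PA) = 2.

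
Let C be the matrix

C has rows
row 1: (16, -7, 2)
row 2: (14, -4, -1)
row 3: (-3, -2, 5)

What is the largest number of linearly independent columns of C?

Row reduce to echelon form.
R2 ← R2 − (7/8)·R1: [0, 17/8, -11/4]
R3 ← R3 + (3/16)·R1: [0, -53/16, 43/8]
R3 ← R3 + (53/34)·R2: [0, 0, 37/34]
Echelon form has 3 nonzero rows, so rank(C) = 3.
The rank gives the maximum number of linearly independent columns: 3.

3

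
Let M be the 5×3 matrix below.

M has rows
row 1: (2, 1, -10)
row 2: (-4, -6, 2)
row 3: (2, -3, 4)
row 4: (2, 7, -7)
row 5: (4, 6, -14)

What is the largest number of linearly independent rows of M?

3

Row reduce to echelon form.
R2 ← R2 + (2)·R1: [0, -4, -18]
R3 ← R3 − R1: [0, -4, 14]
R4 ← R4 − R1: [0, 6, 3]
R5 ← R5 − (2)·R1: [0, 4, 6]
R3 ← R3 − R2: [0, 0, 32]
R4 ← R4 + (3/2)·R2: [0, 0, -24]
R5 ← R5 + R2: [0, 0, -12]
R4 ← R4 + (3/4)·R3: [0, 0, 0]
R5 ← R5 + (3/8)·R3: [0, 0, 0]
Echelon form has 3 nonzero rows, so rank(M) = 3.
The rank gives the maximum number of linearly independent rows: 3.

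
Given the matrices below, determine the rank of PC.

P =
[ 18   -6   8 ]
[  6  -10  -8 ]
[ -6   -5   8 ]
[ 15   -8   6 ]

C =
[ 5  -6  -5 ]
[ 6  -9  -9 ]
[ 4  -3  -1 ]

2

First compute PC:
[[ 86, -78, -44],
 [-62,  78,  68],
 [-28,  57,  67],
 [ 51, -36,  -9]]
Now row reduce the product.
R2 ← R2 + (31/43)·R1: [0, 936/43, 1560/43]
R3 ← R3 + (14/43)·R1: [0, 1359/43, 2265/43]
R4 ← R4 − (51/86)·R1: [0, 441/43, 735/43]
R3 ← R3 − (151/104)·R2: [0, 0, 0]
R4 ← R4 − (49/104)·R2: [0, 0, 0]
2 nonzero rows, so rank(PC) = 2.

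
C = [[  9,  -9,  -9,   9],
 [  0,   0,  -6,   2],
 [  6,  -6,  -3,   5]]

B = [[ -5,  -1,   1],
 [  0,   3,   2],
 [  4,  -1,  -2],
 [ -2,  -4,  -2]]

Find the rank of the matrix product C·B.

First compute CB:
[[-99, -63,  -9],
 [-28,  -2,   8],
 [-52, -41, -10]]
Now row reduce the product.
R2 ← R2 − (28/99)·R1: [0, 174/11, 116/11]
R3 ← R3 − (52/99)·R1: [0, -87/11, -58/11]
R3 ← R3 + (1/2)·R2: [0, 0, 0]
2 nonzero rows, so rank(CB) = 2.

2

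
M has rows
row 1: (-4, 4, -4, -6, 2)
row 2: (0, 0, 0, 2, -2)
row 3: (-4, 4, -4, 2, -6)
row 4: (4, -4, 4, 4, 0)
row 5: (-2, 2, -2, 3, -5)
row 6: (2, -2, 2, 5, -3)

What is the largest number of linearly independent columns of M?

2

Row reduce to echelon form.
R3 ← R3 − R1: [0, 0, 0, 8, -8]
R4 ← R4 + R1: [0, 0, 0, -2, 2]
R5 ← R5 − (1/2)·R1: [0, 0, 0, 6, -6]
R6 ← R6 + (1/2)·R1: [0, 0, 0, 2, -2]
R3 ← R3 − (4)·R2: [0, 0, 0, 0, 0]
R4 ← R4 + R2: [0, 0, 0, 0, 0]
R5 ← R5 − (3)·R2: [0, 0, 0, 0, 0]
R6 ← R6 − R2: [0, 0, 0, 0, 0]
Echelon form has 2 nonzero rows, so rank(M) = 2.
The rank gives the maximum number of linearly independent columns: 2.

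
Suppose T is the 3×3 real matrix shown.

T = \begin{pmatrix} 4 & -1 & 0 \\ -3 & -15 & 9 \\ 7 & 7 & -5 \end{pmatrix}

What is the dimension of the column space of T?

Row reduce to echelon form.
R2 ← R2 + (3/4)·R1: [0, -63/4, 9]
R3 ← R3 − (7/4)·R1: [0, 35/4, -5]
R3 ← R3 + (5/9)·R2: [0, 0, 0]
Echelon form has 2 nonzero rows, so rank(T) = 2.
The column space has dimension equal to the rank: 2.

2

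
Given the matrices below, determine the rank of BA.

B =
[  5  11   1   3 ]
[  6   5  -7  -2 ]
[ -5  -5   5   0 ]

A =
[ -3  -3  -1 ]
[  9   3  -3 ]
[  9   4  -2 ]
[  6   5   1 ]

2

First compute BA:
[[111,  37, -37],
 [-48, -41,  -9],
 [ 15,  20,  10]]
Now row reduce the product.
R2 ← R2 + (16/37)·R1: [0, -25, -25]
R3 ← R3 − (5/37)·R1: [0, 15, 15]
R3 ← R3 + (3/5)·R2: [0, 0, 0]
2 nonzero rows, so rank(BA) = 2.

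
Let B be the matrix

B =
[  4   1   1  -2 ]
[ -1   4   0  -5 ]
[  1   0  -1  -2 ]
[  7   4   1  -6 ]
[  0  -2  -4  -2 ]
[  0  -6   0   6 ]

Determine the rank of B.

Row reduce to echelon form.
R2 ← R2 + (1/4)·R1: [0, 17/4, 1/4, -11/2]
R3 ← R3 − (1/4)·R1: [0, -1/4, -5/4, -3/2]
R4 ← R4 − (7/4)·R1: [0, 9/4, -3/4, -5/2]
R3 ← R3 + (1/17)·R2: [0, 0, -21/17, -31/17]
R4 ← R4 − (9/17)·R2: [0, 0, -15/17, 7/17]
R5 ← R5 + (8/17)·R2: [0, 0, -66/17, -78/17]
R6 ← R6 + (24/17)·R2: [0, 0, 6/17, -30/17]
R4 ← R4 − (5/7)·R3: [0, 0, 0, 12/7]
R5 ← R5 − (22/7)·R3: [0, 0, 0, 8/7]
R6 ← R6 + (2/7)·R3: [0, 0, 0, -16/7]
R5 ← R5 − (2/3)·R4: [0, 0, 0, 0]
R6 ← R6 + (4/3)·R4: [0, 0, 0, 0]
Echelon form has 4 nonzero rows, so rank(B) = 4.

4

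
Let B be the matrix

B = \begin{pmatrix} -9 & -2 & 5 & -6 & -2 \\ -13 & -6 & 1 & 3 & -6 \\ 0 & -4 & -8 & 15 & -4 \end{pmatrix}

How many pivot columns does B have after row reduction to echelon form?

2

Row reduce to echelon form.
R2 ← R2 − (13/9)·R1: [0, -28/9, -56/9, 35/3, -28/9]
R3 ← R3 − (9/7)·R2: [0, 0, 0, 0, 0]
Echelon form has 2 nonzero rows, so rank(B) = 2.
Each nonzero row contributes one pivot column: 2 pivot columns.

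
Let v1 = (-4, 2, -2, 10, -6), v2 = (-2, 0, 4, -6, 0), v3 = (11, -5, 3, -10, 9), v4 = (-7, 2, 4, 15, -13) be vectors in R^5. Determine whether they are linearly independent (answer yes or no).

no

Form the matrix with these vectors as rows and row reduce.
R2 ← R2 − (1/2)·R1: [0, -1, 5, -11, 3]
R3 ← R3 + (11/4)·R1: [0, 1/2, -5/2, 35/2, -15/2]
R4 ← R4 − (7/4)·R1: [0, -3/2, 15/2, -5/2, -5/2]
R3 ← R3 + (1/2)·R2: [0, 0, 0, 12, -6]
R4 ← R4 − (3/2)·R2: [0, 0, 0, 14, -7]
R4 ← R4 − (7/6)·R3: [0, 0, 0, 0, 0]
3 nonzero rows, so the 4 vectors span a space of dimension 3.
Since 3 < 4, the vectors are linearly dependent.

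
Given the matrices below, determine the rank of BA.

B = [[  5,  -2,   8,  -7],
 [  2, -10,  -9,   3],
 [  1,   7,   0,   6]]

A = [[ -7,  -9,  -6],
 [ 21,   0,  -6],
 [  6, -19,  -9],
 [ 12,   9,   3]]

First compute BA:
[[-113, -260, -111],
 [-242, 180, 138],
 [212,  45, -30]]
Now row reduce the product.
R2 ← R2 − (242/113)·R1: [0, 83260/113, 42456/113]
R3 ← R3 + (212/113)·R1: [0, -50035/113, -26922/113]
R3 ← R3 + (10007/16652)·R2: [0, 0, -51876/4163]
3 nonzero rows, so rank(BA) = 3.

3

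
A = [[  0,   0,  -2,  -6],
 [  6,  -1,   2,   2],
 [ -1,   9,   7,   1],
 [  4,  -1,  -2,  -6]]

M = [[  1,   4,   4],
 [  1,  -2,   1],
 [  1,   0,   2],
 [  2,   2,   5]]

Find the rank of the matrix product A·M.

2

First compute AM:
[[-14, -12, -34],
 [ 11,  30,  37],
 [ 17, -20,  24],
 [-11,   6, -19]]
Now row reduce the product.
R2 ← R2 + (11/14)·R1: [0, 144/7, 72/7]
R3 ← R3 + (17/14)·R1: [0, -242/7, -121/7]
R4 ← R4 − (11/14)·R1: [0, 108/7, 54/7]
R3 ← R3 + (121/72)·R2: [0, 0, 0]
R4 ← R4 − (3/4)·R2: [0, 0, 0]
2 nonzero rows, so rank(AM) = 2.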